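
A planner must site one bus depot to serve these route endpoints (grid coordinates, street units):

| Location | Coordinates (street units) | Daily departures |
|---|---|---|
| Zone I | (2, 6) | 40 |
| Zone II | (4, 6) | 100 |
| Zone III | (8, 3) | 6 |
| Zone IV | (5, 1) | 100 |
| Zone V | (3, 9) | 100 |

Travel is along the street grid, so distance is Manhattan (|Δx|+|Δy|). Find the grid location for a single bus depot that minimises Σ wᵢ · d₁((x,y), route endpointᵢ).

Manhattan distance separates: Σwᵢ(|x−xᵢ|+|y−yᵢ|) = Σwᵢ|x−xᵢ| + Σwᵢ|y−yᵢ|, so x and y are optimised independently as 1-D weighted medians.
Total weight W = 346; half = 173.
x-coordinate, sorted with cumulative weight:
  x=2 (Zone I, w=40) cum 40
  x=3 (Zone V, w=100) cum 140
  x=4 (Zone II, w=100) cum 240  ← median
  x=5 (Zone IV, w=100) cum 340
  x=8 (Zone III, w=6) cum 346
⇒ x* = 4
y-coordinate, sorted with cumulative weight:
  y=1 (Zone IV, w=100) cum 100
  y=3 (Zone III, w=6) cum 106
  y=6 (Zone I, w=40) cum 146
  y=6 (Zone II, w=100) cum 246  ← median
  y=9 (Zone V, w=100) cum 346
⇒ y* = 6

(4, 6)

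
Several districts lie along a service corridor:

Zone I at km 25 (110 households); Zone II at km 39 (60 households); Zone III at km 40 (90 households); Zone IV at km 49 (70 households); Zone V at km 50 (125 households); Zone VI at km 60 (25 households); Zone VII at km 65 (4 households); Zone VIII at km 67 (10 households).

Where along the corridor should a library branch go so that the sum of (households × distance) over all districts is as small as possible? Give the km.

For a sum of weighted absolute distances on a line, the optimum is the weighted median (not the mean). Total weight W = 494; half-weight = 247.
Sort by position and accumulate weight:
  km 25 (Zone I, w=110) → cum 110
  km 39 (Zone II, w=60) → cum 170
  km 40 (Zone III, w=90) → cum 260  ≥ 247 → median here
  km 49 (Zone IV, w=70) → cum 330
  km 50 (Zone V, w=125) → cum 455
  km 60 (Zone VI, w=25) → cum 480
  km 65 (Zone VII, w=4) → cum 484
  km 67 (Zone VIII, w=10) → cum 494
Optimal location: km 40.

x = 40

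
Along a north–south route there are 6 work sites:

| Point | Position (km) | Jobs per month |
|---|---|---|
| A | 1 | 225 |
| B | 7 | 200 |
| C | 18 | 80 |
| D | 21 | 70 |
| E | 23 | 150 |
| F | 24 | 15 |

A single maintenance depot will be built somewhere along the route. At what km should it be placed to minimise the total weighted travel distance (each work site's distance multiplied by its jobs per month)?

For a sum of weighted absolute distances on a line, the optimum is the weighted median (not the mean). Total weight W = 740; half-weight = 370.
Sort by position and accumulate weight:
  km 1 (A, w=225) → cum 225
  km 7 (B, w=200) → cum 425  ≥ 370 → median here
  km 18 (C, w=80) → cum 505
  km 21 (D, w=70) → cum 575
  km 23 (E, w=150) → cum 725
  km 24 (F, w=15) → cum 740
Optimal location: km 7.

x = 7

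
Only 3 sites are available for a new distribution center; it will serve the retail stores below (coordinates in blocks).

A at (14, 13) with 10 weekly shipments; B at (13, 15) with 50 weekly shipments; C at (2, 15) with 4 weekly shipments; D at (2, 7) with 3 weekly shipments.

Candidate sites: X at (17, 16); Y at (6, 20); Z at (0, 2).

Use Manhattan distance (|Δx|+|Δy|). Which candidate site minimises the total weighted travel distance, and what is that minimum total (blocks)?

X, total 446 blocks

Total weighted distance at each candidate:
  X (17, 16): total = 446
  Y (6, 20): total = 837
  Z (0, 2): total = 1631
Minimum is at X with total 446 blocks.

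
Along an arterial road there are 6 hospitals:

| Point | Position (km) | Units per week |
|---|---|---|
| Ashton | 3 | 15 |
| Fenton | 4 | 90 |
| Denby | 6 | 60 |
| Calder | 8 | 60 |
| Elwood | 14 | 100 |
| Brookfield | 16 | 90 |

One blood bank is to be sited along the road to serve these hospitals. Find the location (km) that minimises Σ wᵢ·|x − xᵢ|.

For a sum of weighted absolute distances on a line, the optimum is the weighted median (not the mean). Total weight W = 415; half-weight = 207.5.
Sort by position and accumulate weight:
  km 3 (Ashton, w=15) → cum 15
  km 4 (Fenton, w=90) → cum 105
  km 6 (Denby, w=60) → cum 165
  km 8 (Calder, w=60) → cum 225  ≥ 207.5 → median here
  km 14 (Elwood, w=100) → cum 325
  km 16 (Brookfield, w=90) → cum 415
Optimal location: km 8.

x = 8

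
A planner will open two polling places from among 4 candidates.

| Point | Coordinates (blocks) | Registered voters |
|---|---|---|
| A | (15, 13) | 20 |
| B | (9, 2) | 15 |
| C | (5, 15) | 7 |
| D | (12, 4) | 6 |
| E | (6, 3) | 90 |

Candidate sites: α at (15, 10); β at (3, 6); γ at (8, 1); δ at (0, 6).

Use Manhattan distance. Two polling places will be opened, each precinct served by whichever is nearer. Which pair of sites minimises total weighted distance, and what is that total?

Evaluate every pair (each demand assigned to the nearer of the two):
  {α, γ}: total = 597
  {α, β}: total = 881
  {β, γ}: total = 889
  {γ, δ}: total = 910
  {β, δ}: total = 1213
  {α, δ}: total = 1217
Best pair: {α, γ} with total 597.

{α, γ}, total 597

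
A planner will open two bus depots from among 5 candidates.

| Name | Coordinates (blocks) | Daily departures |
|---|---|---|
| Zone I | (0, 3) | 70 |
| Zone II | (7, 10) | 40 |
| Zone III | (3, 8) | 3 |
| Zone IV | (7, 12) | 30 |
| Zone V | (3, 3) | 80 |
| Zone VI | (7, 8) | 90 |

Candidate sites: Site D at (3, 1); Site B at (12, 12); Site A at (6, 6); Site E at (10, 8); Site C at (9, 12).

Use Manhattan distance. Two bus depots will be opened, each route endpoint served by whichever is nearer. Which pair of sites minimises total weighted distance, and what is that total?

{Site D, Site A}, total 1205

Evaluate every pair (each demand assigned to the nearer of the two):
  {Site D, Site A}: total = 1205
  {Site D, Site E}: total = 1211
  {Site D, Site C}: total = 1291
  {Site A, Site C}: total = 1615
  {Site B, Site A}: total = 1745
  {Site D, Site B}: total = 1771
  {Site A, Site E}: total = 1805
  {Site E, Site C}: total = 2521
  {Site B, Site E}: total = 2651
  {Site B, Site C}: total = 3250
Best pair: {Site D, Site A} with total 1205.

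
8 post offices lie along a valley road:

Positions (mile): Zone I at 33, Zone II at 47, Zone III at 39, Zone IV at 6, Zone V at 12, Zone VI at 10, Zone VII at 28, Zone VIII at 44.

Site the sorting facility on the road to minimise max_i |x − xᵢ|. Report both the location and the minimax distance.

The 1-center on a line is the midpoint of the two extreme points: leftmost at 6, rightmost at 47.
Optimal location = (6 + 47)/2 = 26.5; maximum distance = (47 − 6)/2 = 20.5.

location 26.5, max distance 20.5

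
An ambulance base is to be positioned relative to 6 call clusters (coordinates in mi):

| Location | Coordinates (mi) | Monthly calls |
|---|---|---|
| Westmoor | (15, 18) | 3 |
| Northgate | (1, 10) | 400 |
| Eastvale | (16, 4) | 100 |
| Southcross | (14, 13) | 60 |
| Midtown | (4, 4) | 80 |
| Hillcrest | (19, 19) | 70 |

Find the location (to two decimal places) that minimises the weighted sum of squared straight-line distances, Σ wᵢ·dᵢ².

The minimiser of Σwᵢ‖p−pᵢ‖² is the weighted centroid p* = (Σwᵢpᵢ)/(Σwᵢ).
Σwᵢ = 713.
Σwᵢxᵢ = 3·15 + 400·1 + 100·16 + 60·14 + 80·4 + 70·19 = 4535.
Σwᵢyᵢ = 3·18 + 400·10 + 100·4 + 60·13 + 80·4 + 70·19 = 6884.
x* = 4535/713 = 6.36, y* = 6884/713 = 9.65.

(6.36, 9.65)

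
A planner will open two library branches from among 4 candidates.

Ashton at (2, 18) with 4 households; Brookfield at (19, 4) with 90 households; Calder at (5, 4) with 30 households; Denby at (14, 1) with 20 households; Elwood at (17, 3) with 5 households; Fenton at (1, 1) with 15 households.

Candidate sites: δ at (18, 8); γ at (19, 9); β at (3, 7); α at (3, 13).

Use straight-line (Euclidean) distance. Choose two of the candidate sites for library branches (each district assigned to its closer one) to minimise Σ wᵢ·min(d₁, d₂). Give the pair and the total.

{δ, β}, total 805.0

Evaluate every pair (each demand assigned to the nearer of the two):
  {δ, β}: total = 805.0
  {γ, β}: total = 917.5
  {δ, α}: total = 1037.3
  {γ, α}: total = 1149.8
  {δ, γ}: total = 1317.1
  {β, α}: total = 2011.9
Best pair: {δ, β} with total 805.0.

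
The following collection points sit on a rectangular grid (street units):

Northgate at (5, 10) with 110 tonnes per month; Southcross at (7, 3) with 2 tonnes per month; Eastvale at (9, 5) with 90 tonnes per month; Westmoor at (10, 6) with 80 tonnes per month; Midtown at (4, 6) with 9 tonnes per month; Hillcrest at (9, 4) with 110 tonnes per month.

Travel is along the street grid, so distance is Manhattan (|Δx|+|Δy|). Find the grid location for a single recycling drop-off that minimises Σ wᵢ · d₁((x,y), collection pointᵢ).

Manhattan distance separates: Σwᵢ(|x−xᵢ|+|y−yᵢ|) = Σwᵢ|x−xᵢ| + Σwᵢ|y−yᵢ|, so x and y are optimised independently as 1-D weighted medians.
Total weight W = 401; half = 200.5.
x-coordinate, sorted with cumulative weight:
  x=4 (Midtown, w=9) cum 9
  x=5 (Northgate, w=110) cum 119
  x=7 (Southcross, w=2) cum 121
  x=9 (Eastvale, w=90) cum 211  ← median
  x=9 (Hillcrest, w=110) cum 321
  x=10 (Westmoor, w=80) cum 401
⇒ x* = 9
y-coordinate, sorted with cumulative weight:
  y=3 (Southcross, w=2) cum 2
  y=4 (Hillcrest, w=110) cum 112
  y=5 (Eastvale, w=90) cum 202  ← median
  y=6 (Westmoor, w=80) cum 282
  y=6 (Midtown, w=9) cum 291
  y=10 (Northgate, w=110) cum 401
⇒ y* = 5

(9, 5)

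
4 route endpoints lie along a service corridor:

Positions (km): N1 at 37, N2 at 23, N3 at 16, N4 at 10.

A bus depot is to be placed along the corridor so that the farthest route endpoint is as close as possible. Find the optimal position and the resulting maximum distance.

The 1-center on a line is the midpoint of the two extreme points: leftmost at 10, rightmost at 37.
Optimal location = (10 + 37)/2 = 23.5; maximum distance = (37 − 10)/2 = 13.5.

location 23.5, max distance 13.5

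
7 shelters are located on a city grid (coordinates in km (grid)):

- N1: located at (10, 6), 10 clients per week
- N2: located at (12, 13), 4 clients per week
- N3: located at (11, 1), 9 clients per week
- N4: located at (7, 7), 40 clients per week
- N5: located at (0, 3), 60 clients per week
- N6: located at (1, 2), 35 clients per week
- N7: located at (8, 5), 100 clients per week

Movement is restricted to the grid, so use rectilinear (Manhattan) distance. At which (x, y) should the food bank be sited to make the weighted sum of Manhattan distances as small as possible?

(7, 5)

Manhattan distance separates: Σwᵢ(|x−xᵢ|+|y−yᵢ|) = Σwᵢ|x−xᵢ| + Σwᵢ|y−yᵢ|, so x and y are optimised independently as 1-D weighted medians.
Total weight W = 258; half = 129.
x-coordinate, sorted with cumulative weight:
  x=0 (N5, w=60) cum 60
  x=1 (N6, w=35) cum 95
  x=7 (N4, w=40) cum 135  ← median
  x=8 (N7, w=100) cum 235
  x=10 (N1, w=10) cum 245
  x=11 (N3, w=9) cum 254
  x=12 (N2, w=4) cum 258
⇒ x* = 7
y-coordinate, sorted with cumulative weight:
  y=1 (N3, w=9) cum 9
  y=2 (N6, w=35) cum 44
  y=3 (N5, w=60) cum 104
  y=5 (N7, w=100) cum 204  ← median
  y=6 (N1, w=10) cum 214
  y=7 (N4, w=40) cum 254
  y=13 (N2, w=4) cum 258
⇒ y* = 5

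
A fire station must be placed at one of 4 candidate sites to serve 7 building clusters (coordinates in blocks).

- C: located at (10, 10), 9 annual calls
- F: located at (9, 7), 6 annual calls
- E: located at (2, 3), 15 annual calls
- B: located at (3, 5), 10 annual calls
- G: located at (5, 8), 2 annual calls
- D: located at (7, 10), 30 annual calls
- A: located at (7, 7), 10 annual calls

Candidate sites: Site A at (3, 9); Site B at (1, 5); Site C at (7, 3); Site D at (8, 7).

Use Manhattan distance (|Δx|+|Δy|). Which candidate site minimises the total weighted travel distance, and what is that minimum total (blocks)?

Site D, total 409 blocks

Total weighted distance at each candidate:
  Site A (3, 9): total = 481
  Site B (1, 5): total = 675
  Site C (7, 3): total = 525
  Site D (8, 7): total = 409
Minimum is at Site D with total 409 blocks.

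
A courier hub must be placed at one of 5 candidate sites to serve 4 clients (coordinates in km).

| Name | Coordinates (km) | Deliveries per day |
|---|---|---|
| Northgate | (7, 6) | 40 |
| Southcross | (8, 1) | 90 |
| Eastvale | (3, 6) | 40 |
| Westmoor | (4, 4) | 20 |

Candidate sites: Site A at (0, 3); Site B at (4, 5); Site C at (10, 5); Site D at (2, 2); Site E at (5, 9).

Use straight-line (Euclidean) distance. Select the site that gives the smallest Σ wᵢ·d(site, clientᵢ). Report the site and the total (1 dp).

Total weighted distance at each candidate:
  Site A (0, 3): total = 1299.0
  Site B (4, 5): total = 712.2
  Site C (10, 5): total = 933.5
  Site D (2, 2): total = 1025.1
  Site E (5, 9): total = 1159.4
Minimum is at Site B with total 712.2 km.

Site B, total 712.2 km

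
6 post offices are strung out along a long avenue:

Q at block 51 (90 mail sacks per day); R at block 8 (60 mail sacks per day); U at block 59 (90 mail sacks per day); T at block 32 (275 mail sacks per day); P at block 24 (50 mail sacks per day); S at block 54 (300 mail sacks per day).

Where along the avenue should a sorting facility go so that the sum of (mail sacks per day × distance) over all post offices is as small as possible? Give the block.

x = 51

For a sum of weighted absolute distances on a line, the optimum is the weighted median (not the mean). Total weight W = 865; half-weight = 432.5.
Sort by position and accumulate weight:
  block 8 (R, w=60) → cum 60
  block 24 (P, w=50) → cum 110
  block 32 (T, w=275) → cum 385
  block 51 (Q, w=90) → cum 475  ≥ 432.5 → median here
  block 54 (S, w=300) → cum 775
  block 59 (U, w=90) → cum 865
Optimal location: block 51.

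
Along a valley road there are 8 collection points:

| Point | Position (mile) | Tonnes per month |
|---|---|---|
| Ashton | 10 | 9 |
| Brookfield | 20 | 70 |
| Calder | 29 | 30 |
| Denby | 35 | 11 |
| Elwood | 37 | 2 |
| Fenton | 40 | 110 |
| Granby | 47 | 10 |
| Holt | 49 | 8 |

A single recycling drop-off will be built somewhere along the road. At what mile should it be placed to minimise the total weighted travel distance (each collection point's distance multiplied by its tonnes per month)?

x = 40

For a sum of weighted absolute distances on a line, the optimum is the weighted median (not the mean). Total weight W = 250; half-weight = 125.
Sort by position and accumulate weight:
  mile 10 (Ashton, w=9) → cum 9
  mile 20 (Brookfield, w=70) → cum 79
  mile 29 (Calder, w=30) → cum 109
  mile 35 (Denby, w=11) → cum 120
  mile 37 (Elwood, w=2) → cum 122
  mile 40 (Fenton, w=110) → cum 232  ≥ 125 → median here
  mile 47 (Granby, w=10) → cum 242
  mile 49 (Holt, w=8) → cum 250
Optimal location: mile 40.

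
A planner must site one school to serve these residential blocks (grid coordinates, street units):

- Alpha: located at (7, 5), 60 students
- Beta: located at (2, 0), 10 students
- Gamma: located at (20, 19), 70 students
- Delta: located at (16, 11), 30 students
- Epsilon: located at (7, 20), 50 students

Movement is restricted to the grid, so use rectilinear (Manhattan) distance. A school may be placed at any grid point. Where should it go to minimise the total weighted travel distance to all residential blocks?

(7, 19)

Manhattan distance separates: Σwᵢ(|x−xᵢ|+|y−yᵢ|) = Σwᵢ|x−xᵢ| + Σwᵢ|y−yᵢ|, so x and y are optimised independently as 1-D weighted medians.
Total weight W = 220; half = 110.
x-coordinate, sorted with cumulative weight:
  x=2 (Beta, w=10) cum 10
  x=7 (Alpha, w=60) cum 70
  x=7 (Epsilon, w=50) cum 120  ← median
  x=16 (Delta, w=30) cum 150
  x=20 (Gamma, w=70) cum 220
⇒ x* = 7
y-coordinate, sorted with cumulative weight:
  y=0 (Beta, w=10) cum 10
  y=5 (Alpha, w=60) cum 70
  y=11 (Delta, w=30) cum 100
  y=19 (Gamma, w=70) cum 170  ← median
  y=20 (Epsilon, w=50) cum 220
⇒ y* = 19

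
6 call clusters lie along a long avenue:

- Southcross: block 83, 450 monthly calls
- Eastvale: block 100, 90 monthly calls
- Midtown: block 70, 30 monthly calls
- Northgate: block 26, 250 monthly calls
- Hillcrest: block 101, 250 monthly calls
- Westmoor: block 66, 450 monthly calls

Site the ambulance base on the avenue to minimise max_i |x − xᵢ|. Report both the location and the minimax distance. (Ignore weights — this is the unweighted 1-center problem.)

location 63.5, max distance 37.5

The 1-center on a line is the midpoint of the two extreme points: leftmost at 26, rightmost at 101.
Optimal location = (26 + 101)/2 = 63.5; maximum distance = (101 − 26)/2 = 37.5.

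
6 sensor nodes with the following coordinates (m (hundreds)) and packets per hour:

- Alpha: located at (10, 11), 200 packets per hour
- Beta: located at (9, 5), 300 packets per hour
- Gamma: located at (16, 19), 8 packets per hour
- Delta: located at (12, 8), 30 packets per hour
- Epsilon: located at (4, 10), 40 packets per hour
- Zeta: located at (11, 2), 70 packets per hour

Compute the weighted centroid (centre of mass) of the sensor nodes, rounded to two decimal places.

The minimiser of Σwᵢ‖p−pᵢ‖² is the weighted centroid p* = (Σwᵢpᵢ)/(Σwᵢ).
Σwᵢ = 648.
Σwᵢxᵢ = 200·10 + 300·9 + 8·16 + 30·12 + 40·4 + 70·11 = 6118.
Σwᵢyᵢ = 200·11 + 300·5 + 8·19 + 30·8 + 40·10 + 70·2 = 4632.
x* = 6118/648 = 9.44, y* = 4632/648 = 7.15.

(9.44, 7.15)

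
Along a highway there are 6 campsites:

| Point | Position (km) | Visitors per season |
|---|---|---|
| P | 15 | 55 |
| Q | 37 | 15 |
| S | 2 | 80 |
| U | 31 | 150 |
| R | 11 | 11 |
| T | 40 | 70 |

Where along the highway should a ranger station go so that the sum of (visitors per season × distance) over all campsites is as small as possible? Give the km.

For a sum of weighted absolute distances on a line, the optimum is the weighted median (not the mean). Total weight W = 381; half-weight = 190.5.
Sort by position and accumulate weight:
  km 2 (S, w=80) → cum 80
  km 11 (R, w=11) → cum 91
  km 15 (P, w=55) → cum 146
  km 31 (U, w=150) → cum 296  ≥ 190.5 → median here
  km 37 (Q, w=15) → cum 311
  km 40 (T, w=70) → cum 381
Optimal location: km 31.

x = 31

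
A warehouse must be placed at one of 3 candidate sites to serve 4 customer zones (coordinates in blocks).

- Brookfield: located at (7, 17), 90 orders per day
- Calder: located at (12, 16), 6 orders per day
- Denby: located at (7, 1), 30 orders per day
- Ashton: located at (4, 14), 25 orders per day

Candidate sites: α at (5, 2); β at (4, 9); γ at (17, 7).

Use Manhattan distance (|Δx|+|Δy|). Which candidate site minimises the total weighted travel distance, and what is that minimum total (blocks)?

β, total 1535 blocks

Total weighted distance at each candidate:
  α (5, 2): total = 2071
  β (4, 9): total = 1535
  γ (17, 7): total = 2864
Minimum is at β with total 1535 blocks.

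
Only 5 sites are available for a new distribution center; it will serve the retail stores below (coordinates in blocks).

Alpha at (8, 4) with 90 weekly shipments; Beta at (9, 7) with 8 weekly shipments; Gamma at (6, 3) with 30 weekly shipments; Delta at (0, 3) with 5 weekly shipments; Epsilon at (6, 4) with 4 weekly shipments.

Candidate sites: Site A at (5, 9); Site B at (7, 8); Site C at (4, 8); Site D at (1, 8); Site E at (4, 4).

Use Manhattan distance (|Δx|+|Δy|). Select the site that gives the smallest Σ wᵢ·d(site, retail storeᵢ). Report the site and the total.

Total weighted distance at each candidate:
  Site A (5, 9): total = 1057
  Site B (7, 8): total = 734
  Site C (4, 8): total = 1047
  Site D (1, 8): total = 1428
  Site E (4, 4): total = 547
Minimum is at Site E with total 547 blocks.

Site E, total 547 blocks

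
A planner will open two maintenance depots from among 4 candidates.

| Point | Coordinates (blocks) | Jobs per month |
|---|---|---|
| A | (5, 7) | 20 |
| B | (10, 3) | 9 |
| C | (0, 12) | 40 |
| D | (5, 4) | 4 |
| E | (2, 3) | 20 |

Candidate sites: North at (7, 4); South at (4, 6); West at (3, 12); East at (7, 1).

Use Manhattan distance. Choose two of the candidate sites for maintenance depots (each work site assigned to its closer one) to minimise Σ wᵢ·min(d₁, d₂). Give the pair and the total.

Evaluate every pair (each demand assigned to the nearer of the two):
  {South, West}: total = 353
  {North, West}: total = 384
  {West, East}: total = 465
  {North, South}: total = 584
  {South, East}: total = 597
  {North, East}: total = 864
Best pair: {South, West} with total 353.

{South, West}, total 353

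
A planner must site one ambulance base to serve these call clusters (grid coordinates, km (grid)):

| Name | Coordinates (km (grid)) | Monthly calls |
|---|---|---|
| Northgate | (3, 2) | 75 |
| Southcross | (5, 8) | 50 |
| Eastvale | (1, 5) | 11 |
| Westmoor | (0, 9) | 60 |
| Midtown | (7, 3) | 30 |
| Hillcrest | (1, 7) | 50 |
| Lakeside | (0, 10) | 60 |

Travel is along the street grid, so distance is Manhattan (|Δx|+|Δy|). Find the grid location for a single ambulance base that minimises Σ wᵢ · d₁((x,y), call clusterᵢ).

Manhattan distance separates: Σwᵢ(|x−xᵢ|+|y−yᵢ|) = Σwᵢ|x−xᵢ| + Σwᵢ|y−yᵢ|, so x and y are optimised independently as 1-D weighted medians.
Total weight W = 336; half = 168.
x-coordinate, sorted with cumulative weight:
  x=0 (Westmoor, w=60) cum 60
  x=0 (Lakeside, w=60) cum 120
  x=1 (Eastvale, w=11) cum 131
  x=1 (Hillcrest, w=50) cum 181  ← median
  x=3 (Northgate, w=75) cum 256
  x=5 (Southcross, w=50) cum 306
  x=7 (Midtown, w=30) cum 336
⇒ x* = 1
y-coordinate, sorted with cumulative weight:
  y=2 (Northgate, w=75) cum 75
  y=3 (Midtown, w=30) cum 105
  y=5 (Eastvale, w=11) cum 116
  y=7 (Hillcrest, w=50) cum 166
  y=8 (Southcross, w=50) cum 216  ← median
  y=9 (Westmoor, w=60) cum 276
  y=10 (Lakeside, w=60) cum 336
⇒ y* = 8

(1, 8)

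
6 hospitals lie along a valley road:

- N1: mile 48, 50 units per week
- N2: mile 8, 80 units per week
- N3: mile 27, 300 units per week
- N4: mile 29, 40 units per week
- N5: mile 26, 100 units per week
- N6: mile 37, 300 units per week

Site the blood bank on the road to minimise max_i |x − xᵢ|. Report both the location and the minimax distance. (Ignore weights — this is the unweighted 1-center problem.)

The 1-center on a line is the midpoint of the two extreme points: leftmost at 8, rightmost at 48.
Optimal location = (8 + 48)/2 = 28; maximum distance = (48 − 8)/2 = 20.

location 28, max distance 20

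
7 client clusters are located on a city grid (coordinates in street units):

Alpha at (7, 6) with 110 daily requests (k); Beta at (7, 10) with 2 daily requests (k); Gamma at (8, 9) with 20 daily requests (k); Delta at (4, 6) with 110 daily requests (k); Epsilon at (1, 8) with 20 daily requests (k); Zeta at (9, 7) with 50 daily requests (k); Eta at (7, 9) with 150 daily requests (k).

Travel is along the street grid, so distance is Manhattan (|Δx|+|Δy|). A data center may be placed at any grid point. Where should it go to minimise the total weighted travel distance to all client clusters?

(7, 7)

Manhattan distance separates: Σwᵢ(|x−xᵢ|+|y−yᵢ|) = Σwᵢ|x−xᵢ| + Σwᵢ|y−yᵢ|, so x and y are optimised independently as 1-D weighted medians.
Total weight W = 462; half = 231.
x-coordinate, sorted with cumulative weight:
  x=1 (Epsilon, w=20) cum 20
  x=4 (Delta, w=110) cum 130
  x=7 (Alpha, w=110) cum 240  ← median
  x=7 (Beta, w=2) cum 242
  x=7 (Eta, w=150) cum 392
  x=8 (Gamma, w=20) cum 412
  x=9 (Zeta, w=50) cum 462
⇒ x* = 7
y-coordinate, sorted with cumulative weight:
  y=6 (Alpha, w=110) cum 110
  y=6 (Delta, w=110) cum 220
  y=7 (Zeta, w=50) cum 270  ← median
  y=8 (Epsilon, w=20) cum 290
  y=9 (Gamma, w=20) cum 310
  y=9 (Eta, w=150) cum 460
  y=10 (Beta, w=2) cum 462
⇒ y* = 7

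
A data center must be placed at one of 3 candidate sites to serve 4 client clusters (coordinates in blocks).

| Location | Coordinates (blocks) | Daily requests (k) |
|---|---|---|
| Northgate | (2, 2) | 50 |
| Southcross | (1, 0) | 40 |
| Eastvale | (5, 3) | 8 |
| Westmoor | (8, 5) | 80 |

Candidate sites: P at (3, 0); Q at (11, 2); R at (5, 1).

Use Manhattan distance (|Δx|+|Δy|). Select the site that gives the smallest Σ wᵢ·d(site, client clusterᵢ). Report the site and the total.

R, total 976 blocks

Total weighted distance at each candidate:
  P (3, 0): total = 1070
  Q (11, 2): total = 1466
  R (5, 1): total = 976
Minimum is at R with total 976 blocks.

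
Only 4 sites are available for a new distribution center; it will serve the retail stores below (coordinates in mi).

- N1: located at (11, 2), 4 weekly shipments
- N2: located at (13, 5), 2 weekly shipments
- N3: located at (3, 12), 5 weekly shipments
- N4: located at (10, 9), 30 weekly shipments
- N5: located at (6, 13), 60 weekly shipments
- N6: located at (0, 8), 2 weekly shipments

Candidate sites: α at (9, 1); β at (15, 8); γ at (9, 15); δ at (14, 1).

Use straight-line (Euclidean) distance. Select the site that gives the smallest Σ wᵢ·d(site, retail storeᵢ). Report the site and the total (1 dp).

Total weighted distance at each candidate:
  α (9, 1): total = 1089.7
  β (15, 8): total = 900.0
  γ (9, 15): total = 529.3
  δ (14, 1): total = 1263.6
Minimum is at γ with total 529.3 mi.

γ, total 529.3 mi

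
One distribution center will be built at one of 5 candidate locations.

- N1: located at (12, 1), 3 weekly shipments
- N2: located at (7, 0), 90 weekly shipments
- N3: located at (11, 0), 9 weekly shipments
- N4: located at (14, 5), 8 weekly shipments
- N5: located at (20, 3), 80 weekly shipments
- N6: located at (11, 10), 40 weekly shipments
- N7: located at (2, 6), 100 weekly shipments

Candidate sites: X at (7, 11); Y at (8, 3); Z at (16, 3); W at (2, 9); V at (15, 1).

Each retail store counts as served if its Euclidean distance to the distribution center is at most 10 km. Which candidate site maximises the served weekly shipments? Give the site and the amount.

Y, covering 250

Coverage radius r = 10 km; a point is covered iff (Δx)²+(Δy)² ≤ 10² = 100.
  X (7, 11): covers {N4, N6, N7} → 148
  Y (8, 3): covers {N1, N2, N3, N4, N6, N7} → 250
  Z (16, 3): covers {N1, N2, N3, N4, N5, N6} → 230
  W (2, 9): covers {N6, N7} → 140
  V (15, 1): covers {N1, N2, N3, N4, N5, N6} → 230
Maximum coverage at Y: 250 weekly shipments.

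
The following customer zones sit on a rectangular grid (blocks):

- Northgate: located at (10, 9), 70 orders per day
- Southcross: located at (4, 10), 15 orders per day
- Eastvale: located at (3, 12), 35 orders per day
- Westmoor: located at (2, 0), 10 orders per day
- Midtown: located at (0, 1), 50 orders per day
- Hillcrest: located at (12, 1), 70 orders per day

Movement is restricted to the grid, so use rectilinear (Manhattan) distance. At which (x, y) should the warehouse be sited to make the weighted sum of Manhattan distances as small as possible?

(10, 1)

Manhattan distance separates: Σwᵢ(|x−xᵢ|+|y−yᵢ|) = Σwᵢ|x−xᵢ| + Σwᵢ|y−yᵢ|, so x and y are optimised independently as 1-D weighted medians.
Total weight W = 250; half = 125.
x-coordinate, sorted with cumulative weight:
  x=0 (Midtown, w=50) cum 50
  x=2 (Westmoor, w=10) cum 60
  x=3 (Eastvale, w=35) cum 95
  x=4 (Southcross, w=15) cum 110
  x=10 (Northgate, w=70) cum 180  ← median
  x=12 (Hillcrest, w=70) cum 250
⇒ x* = 10
y-coordinate, sorted with cumulative weight:
  y=0 (Westmoor, w=10) cum 10
  y=1 (Midtown, w=50) cum 60
  y=1 (Hillcrest, w=70) cum 130  ← median
  y=9 (Northgate, w=70) cum 200
  y=10 (Southcross, w=15) cum 215
  y=12 (Eastvale, w=35) cum 250
⇒ y* = 1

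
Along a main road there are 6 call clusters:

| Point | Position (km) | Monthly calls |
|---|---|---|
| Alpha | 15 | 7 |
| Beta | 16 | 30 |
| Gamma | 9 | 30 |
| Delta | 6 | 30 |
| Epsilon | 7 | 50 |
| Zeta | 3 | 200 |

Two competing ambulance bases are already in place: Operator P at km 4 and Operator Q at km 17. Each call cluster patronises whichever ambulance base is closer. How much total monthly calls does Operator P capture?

310

The indifferent point is the midpoint (4+17)/2 = 10.5; call clusters left of it (closer to Operator P at 4) go to Operator P, those right go to Operator Q.
  Zeta at 3 (w=200) → Operator P
  Delta at 6 (w=30) → Operator P
  Epsilon at 7 (w=50) → Operator P
  Gamma at 9 (w=30) → Operator P
  Alpha at 15 (w=7) → Operator Q
  Beta at 16 (w=30) → Operator Q
Operator P captures 310; Operator Q captures 37.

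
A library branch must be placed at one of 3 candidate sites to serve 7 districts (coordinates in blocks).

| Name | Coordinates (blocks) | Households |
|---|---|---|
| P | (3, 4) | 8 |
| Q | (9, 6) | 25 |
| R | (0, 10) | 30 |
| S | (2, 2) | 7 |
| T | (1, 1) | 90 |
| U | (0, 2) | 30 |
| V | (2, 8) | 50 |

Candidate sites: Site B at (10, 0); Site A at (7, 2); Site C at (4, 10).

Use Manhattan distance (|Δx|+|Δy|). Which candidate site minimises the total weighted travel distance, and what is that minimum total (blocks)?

Site A, total 2073 blocks

Total weighted distance at each candidate:
  Site B (10, 0): total = 2993
  Site A (7, 2): total = 2073
  Site C (4, 10): total = 2111
Minimum is at Site A with total 2073 blocks.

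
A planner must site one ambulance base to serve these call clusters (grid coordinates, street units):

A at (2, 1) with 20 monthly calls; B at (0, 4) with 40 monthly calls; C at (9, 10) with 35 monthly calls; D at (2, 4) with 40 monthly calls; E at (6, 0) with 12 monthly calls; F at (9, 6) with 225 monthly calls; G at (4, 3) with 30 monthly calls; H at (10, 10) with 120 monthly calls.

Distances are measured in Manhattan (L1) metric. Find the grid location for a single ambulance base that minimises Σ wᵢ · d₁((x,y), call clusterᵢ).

Manhattan distance separates: Σwᵢ(|x−xᵢ|+|y−yᵢ|) = Σwᵢ|x−xᵢ| + Σwᵢ|y−yᵢ|, so x and y are optimised independently as 1-D weighted medians.
Total weight W = 522; half = 261.
x-coordinate, sorted with cumulative weight:
  x=0 (B, w=40) cum 40
  x=2 (A, w=20) cum 60
  x=2 (D, w=40) cum 100
  x=4 (G, w=30) cum 130
  x=6 (E, w=12) cum 142
  x=9 (C, w=35) cum 177
  x=9 (F, w=225) cum 402  ← median
  x=10 (H, w=120) cum 522
⇒ x* = 9
y-coordinate, sorted with cumulative weight:
  y=0 (E, w=12) cum 12
  y=1 (A, w=20) cum 32
  y=3 (G, w=30) cum 62
  y=4 (B, w=40) cum 102
  y=4 (D, w=40) cum 142
  y=6 (F, w=225) cum 367  ← median
  y=10 (C, w=35) cum 402
  y=10 (H, w=120) cum 522
⇒ y* = 6

(9, 6)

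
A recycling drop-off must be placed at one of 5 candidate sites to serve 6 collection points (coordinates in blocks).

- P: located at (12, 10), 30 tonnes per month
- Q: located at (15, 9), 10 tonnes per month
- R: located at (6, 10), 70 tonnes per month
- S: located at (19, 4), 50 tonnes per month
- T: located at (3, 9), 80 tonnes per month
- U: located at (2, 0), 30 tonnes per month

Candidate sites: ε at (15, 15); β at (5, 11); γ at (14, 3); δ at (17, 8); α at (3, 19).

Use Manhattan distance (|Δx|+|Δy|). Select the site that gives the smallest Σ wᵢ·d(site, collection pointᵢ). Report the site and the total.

Total weighted distance at each candidate:
  ε (15, 15): total = 4310
  β (5, 11): total = 2290
  γ (14, 3): total = 3500
  δ (17, 8): total = 3340
  α (3, 19): total = 4550
Minimum is at β with total 2290 blocks.

β, total 2290 blocks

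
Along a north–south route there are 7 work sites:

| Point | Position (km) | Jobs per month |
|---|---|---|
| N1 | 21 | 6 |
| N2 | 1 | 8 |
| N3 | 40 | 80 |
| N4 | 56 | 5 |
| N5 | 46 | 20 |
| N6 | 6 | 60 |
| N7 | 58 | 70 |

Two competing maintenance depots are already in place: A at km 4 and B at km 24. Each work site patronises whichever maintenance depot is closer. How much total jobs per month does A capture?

68

The indifferent point is the midpoint (4+24)/2 = 14; work sites left of it (closer to A at 4) go to A, those right go to B.
  N2 at 1 (w=8) → A
  N6 at 6 (w=60) → A
  N1 at 21 (w=6) → B
  N3 at 40 (w=80) → B
  N5 at 46 (w=20) → B
  N4 at 56 (w=5) → B
  N7 at 58 (w=70) → B
A captures 68; B captures 181.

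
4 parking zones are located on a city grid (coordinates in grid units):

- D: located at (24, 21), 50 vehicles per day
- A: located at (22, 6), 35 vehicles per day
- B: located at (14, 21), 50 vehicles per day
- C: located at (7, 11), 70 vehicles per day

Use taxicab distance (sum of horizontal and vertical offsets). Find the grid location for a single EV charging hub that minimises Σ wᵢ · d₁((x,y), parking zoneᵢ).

(14, 11)

Manhattan distance separates: Σwᵢ(|x−xᵢ|+|y−yᵢ|) = Σwᵢ|x−xᵢ| + Σwᵢ|y−yᵢ|, so x and y are optimised independently as 1-D weighted medians.
Total weight W = 205; half = 102.5.
x-coordinate, sorted with cumulative weight:
  x=7 (C, w=70) cum 70
  x=14 (B, w=50) cum 120  ← median
  x=22 (A, w=35) cum 155
  x=24 (D, w=50) cum 205
⇒ x* = 14
y-coordinate, sorted with cumulative weight:
  y=6 (A, w=35) cum 35
  y=11 (C, w=70) cum 105  ← median
  y=21 (D, w=50) cum 155
  y=21 (B, w=50) cum 205
⇒ y* = 11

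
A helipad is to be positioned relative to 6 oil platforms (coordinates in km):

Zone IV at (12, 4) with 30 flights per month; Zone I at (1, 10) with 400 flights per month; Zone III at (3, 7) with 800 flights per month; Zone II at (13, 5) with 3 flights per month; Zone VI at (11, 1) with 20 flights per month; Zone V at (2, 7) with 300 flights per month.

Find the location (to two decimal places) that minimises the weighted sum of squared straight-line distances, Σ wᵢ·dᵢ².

The minimiser of Σwᵢ‖p−pᵢ‖² is the weighted centroid p* = (Σwᵢpᵢ)/(Σwᵢ).
Σwᵢ = 1553.
Σwᵢxᵢ = 30·12 + 400·1 + 800·3 + 3·13 + 20·11 + 300·2 = 4019.
Σwᵢyᵢ = 30·4 + 400·10 + 800·7 + 3·5 + 20·1 + 300·7 = 11855.
x* = 4019/1553 = 2.59, y* = 11855/1553 = 7.63.

(2.59, 7.63)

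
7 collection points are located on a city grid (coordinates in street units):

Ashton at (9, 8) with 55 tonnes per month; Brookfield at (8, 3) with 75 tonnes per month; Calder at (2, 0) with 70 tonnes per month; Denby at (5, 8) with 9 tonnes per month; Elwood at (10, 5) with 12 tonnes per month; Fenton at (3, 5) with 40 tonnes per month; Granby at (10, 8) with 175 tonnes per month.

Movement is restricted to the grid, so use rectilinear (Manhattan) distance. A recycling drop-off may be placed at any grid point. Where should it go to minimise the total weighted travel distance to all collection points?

(9, 8)

Manhattan distance separates: Σwᵢ(|x−xᵢ|+|y−yᵢ|) = Σwᵢ|x−xᵢ| + Σwᵢ|y−yᵢ|, so x and y are optimised independently as 1-D weighted medians.
Total weight W = 436; half = 218.
x-coordinate, sorted with cumulative weight:
  x=2 (Calder, w=70) cum 70
  x=3 (Fenton, w=40) cum 110
  x=5 (Denby, w=9) cum 119
  x=8 (Brookfield, w=75) cum 194
  x=9 (Ashton, w=55) cum 249  ← median
  x=10 (Elwood, w=12) cum 261
  x=10 (Granby, w=175) cum 436
⇒ x* = 9
y-coordinate, sorted with cumulative weight:
  y=0 (Calder, w=70) cum 70
  y=3 (Brookfield, w=75) cum 145
  y=5 (Elwood, w=12) cum 157
  y=5 (Fenton, w=40) cum 197
  y=8 (Ashton, w=55) cum 252  ← median
  y=8 (Denby, w=9) cum 261
  y=8 (Granby, w=175) cum 436
⇒ y* = 8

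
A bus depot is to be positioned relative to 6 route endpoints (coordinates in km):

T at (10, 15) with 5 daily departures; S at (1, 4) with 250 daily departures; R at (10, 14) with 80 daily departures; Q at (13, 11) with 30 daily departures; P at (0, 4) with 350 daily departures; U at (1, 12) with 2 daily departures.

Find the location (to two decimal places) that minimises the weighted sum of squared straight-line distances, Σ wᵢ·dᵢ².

The minimiser of Σwᵢ‖p−pᵢ‖² is the weighted centroid p* = (Σwᵢpᵢ)/(Σwᵢ).
Σwᵢ = 717.
Σwᵢxᵢ = 5·10 + 250·1 + 80·10 + 30·13 + 350·0 + 2·1 = 1492.
Σwᵢyᵢ = 5·15 + 250·4 + 80·14 + 30·11 + 350·4 + 2·12 = 3949.
x* = 1492/717 = 2.08, y* = 3949/717 = 5.51.

(2.08, 5.51)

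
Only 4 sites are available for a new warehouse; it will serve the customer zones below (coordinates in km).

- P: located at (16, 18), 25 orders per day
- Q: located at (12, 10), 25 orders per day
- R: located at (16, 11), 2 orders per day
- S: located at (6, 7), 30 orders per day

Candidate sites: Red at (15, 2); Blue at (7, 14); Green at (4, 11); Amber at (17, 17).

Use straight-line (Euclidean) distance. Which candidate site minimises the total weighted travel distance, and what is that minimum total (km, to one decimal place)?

Blue, total 637.4 km

Total weighted distance at each candidate:
  Red (15, 2): total = 941.4
  Blue (7, 14): total = 637.4
  Green (4, 11): total = 707.0
  Amber (17, 17): total = 708.6
Minimum is at Blue with total 637.4 km.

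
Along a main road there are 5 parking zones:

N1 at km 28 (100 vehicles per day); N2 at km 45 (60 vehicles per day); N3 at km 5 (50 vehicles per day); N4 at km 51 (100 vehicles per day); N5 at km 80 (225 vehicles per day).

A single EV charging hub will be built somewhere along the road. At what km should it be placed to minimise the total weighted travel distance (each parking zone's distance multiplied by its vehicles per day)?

x = 51

For a sum of weighted absolute distances on a line, the optimum is the weighted median (not the mean). Total weight W = 535; half-weight = 267.5.
Sort by position and accumulate weight:
  km 5 (N3, w=50) → cum 50
  km 28 (N1, w=100) → cum 150
  km 45 (N2, w=60) → cum 210
  km 51 (N4, w=100) → cum 310  ≥ 267.5 → median here
  km 80 (N5, w=225) → cum 535
Optimal location: km 51.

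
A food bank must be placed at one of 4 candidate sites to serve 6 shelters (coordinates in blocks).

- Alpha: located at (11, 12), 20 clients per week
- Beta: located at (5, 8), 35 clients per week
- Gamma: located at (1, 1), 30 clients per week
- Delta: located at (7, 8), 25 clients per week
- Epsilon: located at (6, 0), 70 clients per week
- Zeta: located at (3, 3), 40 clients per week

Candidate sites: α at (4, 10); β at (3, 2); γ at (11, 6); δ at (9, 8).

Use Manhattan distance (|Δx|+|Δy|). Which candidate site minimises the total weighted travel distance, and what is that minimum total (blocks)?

β, total 1370 blocks

Total weighted distance at each candidate:
  α (4, 10): total = 1930
  β (3, 2): total = 1370
  γ (11, 6): total = 2210
  δ (9, 8): total = 1970
Minimum is at β with total 1370 blocks.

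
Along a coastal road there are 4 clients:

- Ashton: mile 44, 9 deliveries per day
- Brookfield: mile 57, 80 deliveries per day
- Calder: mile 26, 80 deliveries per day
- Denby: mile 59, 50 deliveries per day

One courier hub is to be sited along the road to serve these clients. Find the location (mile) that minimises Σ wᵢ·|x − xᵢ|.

For a sum of weighted absolute distances on a line, the optimum is the weighted median (not the mean). Total weight W = 219; half-weight = 109.5.
Sort by position and accumulate weight:
  mile 26 (Calder, w=80) → cum 80
  mile 44 (Ashton, w=9) → cum 89
  mile 57 (Brookfield, w=80) → cum 169  ≥ 109.5 → median here
  mile 59 (Denby, w=50) → cum 219
Optimal location: mile 57.

x = 57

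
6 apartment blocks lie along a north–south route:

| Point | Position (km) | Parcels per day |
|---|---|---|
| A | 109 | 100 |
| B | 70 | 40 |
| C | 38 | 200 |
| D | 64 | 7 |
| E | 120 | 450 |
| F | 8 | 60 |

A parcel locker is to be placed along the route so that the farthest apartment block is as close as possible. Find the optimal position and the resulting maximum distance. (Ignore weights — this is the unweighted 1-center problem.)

location 64, max distance 56

The 1-center on a line is the midpoint of the two extreme points: leftmost at 8, rightmost at 120.
Optimal location = (8 + 120)/2 = 64; maximum distance = (120 − 8)/2 = 56.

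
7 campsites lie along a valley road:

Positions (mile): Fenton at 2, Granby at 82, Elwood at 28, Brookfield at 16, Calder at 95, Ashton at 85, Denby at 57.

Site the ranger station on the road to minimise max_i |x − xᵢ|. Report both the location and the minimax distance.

location 48.5, max distance 46.5

The 1-center on a line is the midpoint of the two extreme points: leftmost at 2, rightmost at 95.
Optimal location = (2 + 95)/2 = 48.5; maximum distance = (95 − 2)/2 = 46.5.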